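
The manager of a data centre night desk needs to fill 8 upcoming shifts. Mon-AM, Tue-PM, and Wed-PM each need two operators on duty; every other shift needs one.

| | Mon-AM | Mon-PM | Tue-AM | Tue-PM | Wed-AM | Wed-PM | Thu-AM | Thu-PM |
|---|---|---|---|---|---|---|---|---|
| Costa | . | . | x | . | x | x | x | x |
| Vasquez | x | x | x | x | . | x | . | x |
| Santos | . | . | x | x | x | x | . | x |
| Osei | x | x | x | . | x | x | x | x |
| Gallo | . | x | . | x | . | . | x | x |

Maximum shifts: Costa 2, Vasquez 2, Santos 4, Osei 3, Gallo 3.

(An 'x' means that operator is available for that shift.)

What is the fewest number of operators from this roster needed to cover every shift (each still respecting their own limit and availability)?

11 slots to fill and no one can take more than 4, so at least ⌈11/4⌉ = 3 operators are needed.
Any 3 operators together have capacity at most 4+3+3 = 10 < 11 slots, so 3 can never suffice.
Costa, Vasquez, Santos, and Osei alone can cover everything: Mon-AM→Vasquez+Osei, Mon-PM→Osei, Tue-AM→Santos, Tue-PM→Vasquez+Santos, Wed-AM→Costa, Wed-PM→Santos+Osei, Thu-AM→Costa, Thu-PM→Santos.

4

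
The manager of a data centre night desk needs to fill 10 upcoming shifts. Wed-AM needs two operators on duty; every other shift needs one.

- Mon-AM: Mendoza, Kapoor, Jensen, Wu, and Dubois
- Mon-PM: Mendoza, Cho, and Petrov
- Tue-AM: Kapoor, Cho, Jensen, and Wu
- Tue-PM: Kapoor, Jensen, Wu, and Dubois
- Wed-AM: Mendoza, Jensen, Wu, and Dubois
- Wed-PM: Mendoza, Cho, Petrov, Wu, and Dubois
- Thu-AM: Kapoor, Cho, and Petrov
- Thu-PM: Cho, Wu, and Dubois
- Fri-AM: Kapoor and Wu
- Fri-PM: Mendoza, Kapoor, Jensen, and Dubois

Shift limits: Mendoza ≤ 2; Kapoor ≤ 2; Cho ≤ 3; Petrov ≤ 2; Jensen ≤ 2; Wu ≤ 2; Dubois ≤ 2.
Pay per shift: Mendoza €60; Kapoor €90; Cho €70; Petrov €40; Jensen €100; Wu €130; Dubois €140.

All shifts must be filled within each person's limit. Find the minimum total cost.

Picking the cheapest available operator for each shift independently would cost €720, but that ignores the shift limits.
An optimal schedule: Mon-AM→Jensen, Mon-PM→Petrov, Tue-AM→Cho, Tue-PM→Kapoor, Wed-AM→Mendoza+Jensen, Wed-PM→Cho, Thu-AM→Petrov, Thu-PM→Cho, Fri-AM→Kapoor, Fri-PM→Mendoza.
Total: 100 + 40 + 70 + 90 + 60 + 100 + 70 + 40 + 70 + 90 + 60 = €790.

€790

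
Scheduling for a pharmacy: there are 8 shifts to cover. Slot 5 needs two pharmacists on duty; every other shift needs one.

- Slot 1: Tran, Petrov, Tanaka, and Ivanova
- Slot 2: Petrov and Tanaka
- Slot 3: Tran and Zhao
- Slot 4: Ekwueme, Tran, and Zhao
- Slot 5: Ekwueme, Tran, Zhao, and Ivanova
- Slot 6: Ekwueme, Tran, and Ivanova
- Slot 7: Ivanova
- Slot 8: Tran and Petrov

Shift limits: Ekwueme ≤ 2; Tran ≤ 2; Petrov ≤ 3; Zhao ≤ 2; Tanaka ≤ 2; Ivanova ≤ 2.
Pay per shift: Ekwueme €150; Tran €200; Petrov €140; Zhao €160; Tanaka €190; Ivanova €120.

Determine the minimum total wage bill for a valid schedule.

€1280

Slot 7 can only be covered by Ivanova, so that assignment is forced.
Picking the cheapest available pharmacist for each shift independently would cost €1220, but that ignores the shift limits.
An optimal schedule: Slot 1→Petrov, Slot 2→Petrov, Slot 3→Zhao, Slot 4→Ekwueme, Slot 5→Ekwueme+Zhao, Slot 6→Ivanova, Slot 7→Ivanova, Slot 8→Petrov.
Total: 140 + 140 + 160 + 150 + 150 + 160 + 120 + 120 + 140 = €1280.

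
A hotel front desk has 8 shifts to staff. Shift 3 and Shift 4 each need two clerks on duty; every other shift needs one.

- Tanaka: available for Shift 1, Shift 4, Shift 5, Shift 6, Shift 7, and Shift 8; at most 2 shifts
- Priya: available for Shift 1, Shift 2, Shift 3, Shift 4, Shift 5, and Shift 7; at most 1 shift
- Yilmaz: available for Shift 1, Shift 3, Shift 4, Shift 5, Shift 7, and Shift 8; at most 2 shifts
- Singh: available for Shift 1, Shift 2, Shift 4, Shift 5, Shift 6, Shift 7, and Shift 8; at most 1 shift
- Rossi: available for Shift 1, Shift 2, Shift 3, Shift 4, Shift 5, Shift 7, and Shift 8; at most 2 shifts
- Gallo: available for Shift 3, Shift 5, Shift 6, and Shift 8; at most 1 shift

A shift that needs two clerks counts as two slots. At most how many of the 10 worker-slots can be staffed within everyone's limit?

Total capacity across all clerks is 2+1+2+1+2+1 = 9, and 10 slots are needed, so at most 9 can be filled.
An assignment achieving 9: Shift 1→Tanaka, Shift 2→Priya, Shift 3→Yilmaz+Rossi, Shift 4→Yilmaz+Singh, Shift 6→Tanaka, Shift 7→Rossi, Shift 8→Gallo.
Loads: Tanaka 2/2, Priya 1/1, Yilmaz 2/2, Singh 1/1, Rossi 2/2, Gallo 1/1.

9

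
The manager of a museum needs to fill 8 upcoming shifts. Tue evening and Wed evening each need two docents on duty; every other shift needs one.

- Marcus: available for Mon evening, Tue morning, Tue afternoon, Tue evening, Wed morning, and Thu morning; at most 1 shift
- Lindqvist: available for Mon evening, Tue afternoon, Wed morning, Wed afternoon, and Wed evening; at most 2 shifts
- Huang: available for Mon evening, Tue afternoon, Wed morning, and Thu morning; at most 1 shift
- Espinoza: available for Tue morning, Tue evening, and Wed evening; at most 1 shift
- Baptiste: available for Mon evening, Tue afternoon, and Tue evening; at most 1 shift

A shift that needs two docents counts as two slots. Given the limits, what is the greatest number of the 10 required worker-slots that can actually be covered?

Total capacity across all docents is 1+2+1+1+1 = 6, and 10 slots are needed, so at most 6 can be filled.
An assignment achieving 6: Tue morning→Marcus, Tue evening→Baptiste, Wed afternoon→Lindqvist, Wed evening→Lindqvist+Espinoza, Thu morning→Huang.
Loads: Marcus 1/1, Lindqvist 2/2, Huang 1/1, Espinoza 1/1, Baptiste 1/1.

6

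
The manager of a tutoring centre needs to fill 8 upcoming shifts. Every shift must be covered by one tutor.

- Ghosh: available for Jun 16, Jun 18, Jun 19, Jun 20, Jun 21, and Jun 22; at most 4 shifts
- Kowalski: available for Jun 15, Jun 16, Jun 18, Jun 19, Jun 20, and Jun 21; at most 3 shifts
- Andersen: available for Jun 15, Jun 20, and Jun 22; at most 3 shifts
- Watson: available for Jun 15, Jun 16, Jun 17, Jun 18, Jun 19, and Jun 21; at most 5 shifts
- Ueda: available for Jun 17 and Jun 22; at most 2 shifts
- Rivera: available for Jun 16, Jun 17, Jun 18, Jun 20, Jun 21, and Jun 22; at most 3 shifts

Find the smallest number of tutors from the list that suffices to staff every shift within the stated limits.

8 slots to fill and no one can take more than 5, so at least ⌈8/5⌉ = 2 tutors are needed.
Ghosh and Watson alone can cover everything: Jun 15→Watson, Jun 16→Ghosh, Jun 17→Watson, Jun 18→Ghosh, Jun 19→Watson, Jun 20→Ghosh, Jun 21→Watson, Jun 22→Ghosh.

2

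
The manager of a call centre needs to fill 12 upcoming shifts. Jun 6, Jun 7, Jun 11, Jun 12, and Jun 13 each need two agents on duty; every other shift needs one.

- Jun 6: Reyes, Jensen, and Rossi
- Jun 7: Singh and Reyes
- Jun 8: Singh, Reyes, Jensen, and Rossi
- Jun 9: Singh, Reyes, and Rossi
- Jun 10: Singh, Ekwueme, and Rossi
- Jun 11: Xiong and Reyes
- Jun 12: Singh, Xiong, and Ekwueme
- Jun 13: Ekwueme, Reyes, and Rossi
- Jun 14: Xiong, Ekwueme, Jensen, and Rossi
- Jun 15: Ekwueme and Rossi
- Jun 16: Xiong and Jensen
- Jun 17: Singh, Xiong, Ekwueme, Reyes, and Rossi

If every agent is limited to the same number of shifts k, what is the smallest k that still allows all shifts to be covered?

With 6 agents and 17 worker-slots to fill, someone must work at least ⌈17/6⌉ = 3 shifts, so k ≥ 3.
k = 3 works: Jun 6→Reyes+Jensen, Jun 7→Singh+Reyes, Jun 8→Jensen, Jun 9→Singh, Jun 10→Singh, Jun 11→Xiong+Reyes, Jun 12→Xiong+Ekwueme, Jun 13→Ekwueme+Rossi, Jun 14→Jensen, Jun 15→Ekwueme, Jun 16→Xiong, Jun 17→Rossi.
Loads: Singh 3, Xiong 3, Ekwueme 3, Reyes 3, Jensen 3, Rossi 2 — all ≤ 3.

3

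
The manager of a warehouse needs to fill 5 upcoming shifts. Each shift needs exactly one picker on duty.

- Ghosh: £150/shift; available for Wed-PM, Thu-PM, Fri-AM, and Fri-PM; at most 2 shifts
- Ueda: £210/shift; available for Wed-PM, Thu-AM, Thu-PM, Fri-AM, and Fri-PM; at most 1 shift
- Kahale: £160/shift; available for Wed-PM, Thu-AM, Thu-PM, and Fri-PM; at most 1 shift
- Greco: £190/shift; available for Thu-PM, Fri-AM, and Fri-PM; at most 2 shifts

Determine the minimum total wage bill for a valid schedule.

Picking the cheapest available picker for each shift independently would cost £760, but that ignores the shift limits.
An optimal schedule: Wed-PM→Ghosh, Thu-AM→Kahale, Thu-PM→Greco, Fri-AM→Ghosh, Fri-PM→Greco.
Total: 150 + 160 + 190 + 150 + 190 = £840.

£840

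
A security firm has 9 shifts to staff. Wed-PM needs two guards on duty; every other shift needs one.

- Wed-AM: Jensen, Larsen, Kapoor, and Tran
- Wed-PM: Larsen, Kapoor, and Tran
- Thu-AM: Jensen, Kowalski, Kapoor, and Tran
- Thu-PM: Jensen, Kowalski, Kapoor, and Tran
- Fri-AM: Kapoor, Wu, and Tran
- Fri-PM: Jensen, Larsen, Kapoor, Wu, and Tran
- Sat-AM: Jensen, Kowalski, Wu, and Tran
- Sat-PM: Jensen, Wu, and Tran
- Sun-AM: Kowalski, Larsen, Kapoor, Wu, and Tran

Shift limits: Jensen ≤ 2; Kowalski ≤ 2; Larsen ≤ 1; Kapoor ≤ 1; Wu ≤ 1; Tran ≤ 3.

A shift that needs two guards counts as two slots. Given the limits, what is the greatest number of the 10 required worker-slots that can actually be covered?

10

Total capacity across all guards is 2+2+1+1+1+3 = 10, and 10 slots are needed, so at most 10 can be filled.
An assignment achieving 10: Wed-AM→Jensen, Wed-PM→Larsen+Kapoor, Thu-AM→Kowalski, Thu-PM→Kowalski, Fri-AM→Wu, Fri-PM→Tran, Sat-AM→Tran, Sat-PM→Jensen, Sun-AM→Tran.
Loads: Jensen 2/2, Kowalski 2/2, Larsen 1/1, Kapoor 1/1, Wu 1/1, Tran 3/3.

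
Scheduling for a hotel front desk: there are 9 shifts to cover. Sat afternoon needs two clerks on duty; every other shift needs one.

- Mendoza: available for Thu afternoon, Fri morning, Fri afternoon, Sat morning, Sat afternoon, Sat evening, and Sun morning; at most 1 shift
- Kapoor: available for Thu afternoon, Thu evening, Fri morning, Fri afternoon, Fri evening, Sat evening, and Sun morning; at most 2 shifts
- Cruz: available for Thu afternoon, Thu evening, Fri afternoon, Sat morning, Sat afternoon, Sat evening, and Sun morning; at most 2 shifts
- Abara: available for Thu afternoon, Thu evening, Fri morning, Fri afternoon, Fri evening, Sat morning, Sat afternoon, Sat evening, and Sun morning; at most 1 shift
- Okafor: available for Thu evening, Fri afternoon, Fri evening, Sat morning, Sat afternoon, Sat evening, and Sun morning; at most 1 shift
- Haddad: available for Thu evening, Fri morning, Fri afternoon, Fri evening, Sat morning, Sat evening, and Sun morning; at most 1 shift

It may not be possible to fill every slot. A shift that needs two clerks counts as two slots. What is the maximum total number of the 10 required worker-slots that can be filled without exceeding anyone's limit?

Total capacity across all clerks is 1+2+2+1+1+1 = 8, and 10 slots are needed, so at most 8 can be filled.
An assignment achieving 8: Thu afternoon→Mendoza, Thu evening→Cruz, Fri morning→Kapoor, Fri afternoon→Haddad, Fri evening→Kapoor, Sat morning→Okafor, Sat afternoon→Cruz+Abara.
Loads: Mendoza 1/1, Kapoor 2/2, Cruz 2/2, Abara 1/1, Okafor 1/1, Haddad 1/1.

8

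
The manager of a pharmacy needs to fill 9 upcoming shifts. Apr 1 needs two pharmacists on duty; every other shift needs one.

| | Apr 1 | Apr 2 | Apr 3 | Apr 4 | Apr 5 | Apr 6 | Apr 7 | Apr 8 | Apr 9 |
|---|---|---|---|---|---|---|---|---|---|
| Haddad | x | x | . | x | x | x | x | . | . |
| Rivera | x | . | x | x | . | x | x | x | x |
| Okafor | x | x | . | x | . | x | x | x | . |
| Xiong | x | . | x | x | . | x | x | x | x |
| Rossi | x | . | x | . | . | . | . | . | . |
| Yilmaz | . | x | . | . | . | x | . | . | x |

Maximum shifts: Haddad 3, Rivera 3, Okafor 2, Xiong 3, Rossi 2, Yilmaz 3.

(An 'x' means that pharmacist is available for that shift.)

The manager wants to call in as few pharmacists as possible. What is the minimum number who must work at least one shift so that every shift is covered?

4

10 slots to fill and no one can take more than 3, so at least ⌈10/3⌉ = 4 pharmacists are needed.
Haddad, Rivera, Okafor, and Xiong alone can cover everything: Apr 1→Okafor+Xiong, Apr 2→Haddad, Apr 3→Rivera, Apr 4→Haddad, Apr 5→Haddad, Apr 6→Okafor, Apr 7→Xiong, Apr 8→Rivera, Apr 9→Rivera.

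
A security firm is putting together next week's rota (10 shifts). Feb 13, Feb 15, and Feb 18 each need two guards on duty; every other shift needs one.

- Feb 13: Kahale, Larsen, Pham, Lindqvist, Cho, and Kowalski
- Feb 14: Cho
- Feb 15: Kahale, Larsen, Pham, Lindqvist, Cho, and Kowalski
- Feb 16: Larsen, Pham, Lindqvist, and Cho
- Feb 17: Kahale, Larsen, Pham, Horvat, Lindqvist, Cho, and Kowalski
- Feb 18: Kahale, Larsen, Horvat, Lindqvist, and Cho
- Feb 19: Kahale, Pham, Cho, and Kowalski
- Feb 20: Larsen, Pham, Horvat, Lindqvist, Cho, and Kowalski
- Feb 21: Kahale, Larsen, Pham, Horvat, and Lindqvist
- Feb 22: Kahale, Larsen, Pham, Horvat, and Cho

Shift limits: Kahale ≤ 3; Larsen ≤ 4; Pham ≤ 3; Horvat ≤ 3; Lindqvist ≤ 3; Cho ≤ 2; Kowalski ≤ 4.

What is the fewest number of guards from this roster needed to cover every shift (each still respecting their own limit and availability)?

4

13 slots to fill and no one can take more than 4, so at least ⌈13/4⌉ = 4 guards are needed.
Kahale, Larsen, Cho, and Kowalski alone can cover everything: Feb 13→Larsen+Kowalski, Feb 14→Cho, Feb 15→Cho+Kowalski, Feb 16→Larsen, Feb 17→Kowalski, Feb 18→Kahale+Larsen, Feb 19→Kahale, Feb 20→Kowalski, Feb 21→Kahale, Feb 22→Larsen.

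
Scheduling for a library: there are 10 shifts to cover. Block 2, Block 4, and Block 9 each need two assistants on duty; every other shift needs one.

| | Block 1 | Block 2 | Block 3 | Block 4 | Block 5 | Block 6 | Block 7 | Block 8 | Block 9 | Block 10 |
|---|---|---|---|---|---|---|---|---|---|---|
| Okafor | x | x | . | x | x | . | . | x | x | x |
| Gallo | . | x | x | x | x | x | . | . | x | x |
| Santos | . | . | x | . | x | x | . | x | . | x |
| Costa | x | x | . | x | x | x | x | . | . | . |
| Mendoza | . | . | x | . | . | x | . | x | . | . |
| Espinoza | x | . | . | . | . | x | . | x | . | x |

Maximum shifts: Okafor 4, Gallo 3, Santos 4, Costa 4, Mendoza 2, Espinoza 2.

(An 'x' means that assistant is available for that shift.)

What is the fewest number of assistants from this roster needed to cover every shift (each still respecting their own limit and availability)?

13 slots to fill and no one can take more than 4, so at least ⌈13/4⌉ = 4 assistants are needed.
Okafor, Gallo, Santos, and Costa alone can cover everything: Block 1→Okafor, Block 2→Okafor+Costa, Block 3→Gallo, Block 4→Gallo+Costa, Block 5→Santos, Block 6→Santos, Block 7→Costa, Block 8→Okafor, Block 9→Okafor+Gallo, Block 10→Santos.

4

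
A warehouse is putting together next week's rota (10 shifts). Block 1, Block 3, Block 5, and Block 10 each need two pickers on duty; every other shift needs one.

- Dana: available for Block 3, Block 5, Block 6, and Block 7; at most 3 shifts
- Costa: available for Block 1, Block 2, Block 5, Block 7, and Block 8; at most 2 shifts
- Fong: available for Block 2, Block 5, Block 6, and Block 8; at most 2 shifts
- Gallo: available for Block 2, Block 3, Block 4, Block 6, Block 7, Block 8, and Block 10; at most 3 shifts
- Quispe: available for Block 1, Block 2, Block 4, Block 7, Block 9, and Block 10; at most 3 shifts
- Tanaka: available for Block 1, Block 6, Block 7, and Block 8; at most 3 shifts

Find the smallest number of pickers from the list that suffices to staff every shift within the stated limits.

14 slots to fill and no one can take more than 3, so at least ⌈14/3⌉ = 5 pickers are needed.
Dana, Costa, Gallo, Quispe, and Tanaka alone can cover everything: Block 1→Costa+Tanaka, Block 2→Quispe, Block 3→Dana+Gallo, Block 4→Gallo, Block 5→Dana+Costa, Block 6→Dana, Block 7→Tanaka, Block 8→Tanaka, Block 9→Quispe, Block 10→Gallo+Quispe.

5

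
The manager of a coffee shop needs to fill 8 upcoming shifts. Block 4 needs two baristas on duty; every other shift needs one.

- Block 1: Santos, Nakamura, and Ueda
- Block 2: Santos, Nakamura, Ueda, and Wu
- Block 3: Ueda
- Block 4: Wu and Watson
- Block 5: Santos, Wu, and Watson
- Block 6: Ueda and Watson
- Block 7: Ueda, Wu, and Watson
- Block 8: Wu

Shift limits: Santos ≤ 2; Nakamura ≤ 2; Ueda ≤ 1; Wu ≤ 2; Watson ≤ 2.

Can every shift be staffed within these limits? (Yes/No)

No

Total capacity is 9 and 9 slots are needed, so capacity alone doesn't rule it out.
Shifts {Block 3, Block 4, Block 6, Block 7, Block 8} need 6 worker-slots in total, but the baristas available for any of those shifts (Ueda, Wu, and Watson) can supply at most 5 among them. So no valid schedule exists.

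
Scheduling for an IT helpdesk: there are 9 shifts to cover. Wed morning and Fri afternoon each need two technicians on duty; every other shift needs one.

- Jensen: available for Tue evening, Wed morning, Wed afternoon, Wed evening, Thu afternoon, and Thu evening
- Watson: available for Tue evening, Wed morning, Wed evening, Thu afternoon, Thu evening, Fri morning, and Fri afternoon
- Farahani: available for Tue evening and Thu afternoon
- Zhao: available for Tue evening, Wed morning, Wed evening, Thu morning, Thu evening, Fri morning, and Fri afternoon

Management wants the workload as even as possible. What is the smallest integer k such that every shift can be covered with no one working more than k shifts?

3

With 4 technicians and 11 worker-slots to fill, someone must work at least ⌈11/4⌉ = 3 shifts, so k ≥ 3.
k = 3 works: Tue evening→Farahani, Wed morning→Jensen+Watson, Wed afternoon→Jensen, Wed evening→Jensen, Thu morning→Zhao, Thu afternoon→Farahani, Thu evening→Zhao, Fri morning→Watson, Fri afternoon→Watson+Zhao.
Loads: Jensen 3, Watson 3, Farahani 2, Zhao 3 — all ≤ 3.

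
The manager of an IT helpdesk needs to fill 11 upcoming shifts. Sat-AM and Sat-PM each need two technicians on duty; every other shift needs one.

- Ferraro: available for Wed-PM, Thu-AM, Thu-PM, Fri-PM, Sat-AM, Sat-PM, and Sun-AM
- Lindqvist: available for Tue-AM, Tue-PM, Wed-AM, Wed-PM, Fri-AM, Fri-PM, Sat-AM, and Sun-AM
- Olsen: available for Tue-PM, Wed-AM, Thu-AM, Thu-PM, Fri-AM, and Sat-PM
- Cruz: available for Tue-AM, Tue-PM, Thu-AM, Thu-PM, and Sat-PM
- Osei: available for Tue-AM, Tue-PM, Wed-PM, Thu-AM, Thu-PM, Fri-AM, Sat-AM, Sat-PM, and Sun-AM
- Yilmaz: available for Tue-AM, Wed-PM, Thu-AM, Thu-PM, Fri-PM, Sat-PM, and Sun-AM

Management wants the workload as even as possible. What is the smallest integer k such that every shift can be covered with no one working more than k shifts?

With 6 technicians and 13 worker-slots to fill, someone must work at least ⌈13/6⌉ = 3 shifts, so k ≥ 3.
k = 3 works: Tue-AM→Cruz, Tue-PM→Olsen, Wed-AM→Lindqvist, Wed-PM→Ferraro, Thu-AM→Olsen, Thu-PM→Olsen, Fri-AM→Lindqvist, Fri-PM→Ferraro, Sat-AM→Ferraro+Lindqvist, Sat-PM→Cruz+Osei, Sun-AM→Osei.
Loads: Ferraro 3, Lindqvist 3, Olsen 3, Cruz 2, Osei 2, Yilmaz 0 — all ≤ 3.

3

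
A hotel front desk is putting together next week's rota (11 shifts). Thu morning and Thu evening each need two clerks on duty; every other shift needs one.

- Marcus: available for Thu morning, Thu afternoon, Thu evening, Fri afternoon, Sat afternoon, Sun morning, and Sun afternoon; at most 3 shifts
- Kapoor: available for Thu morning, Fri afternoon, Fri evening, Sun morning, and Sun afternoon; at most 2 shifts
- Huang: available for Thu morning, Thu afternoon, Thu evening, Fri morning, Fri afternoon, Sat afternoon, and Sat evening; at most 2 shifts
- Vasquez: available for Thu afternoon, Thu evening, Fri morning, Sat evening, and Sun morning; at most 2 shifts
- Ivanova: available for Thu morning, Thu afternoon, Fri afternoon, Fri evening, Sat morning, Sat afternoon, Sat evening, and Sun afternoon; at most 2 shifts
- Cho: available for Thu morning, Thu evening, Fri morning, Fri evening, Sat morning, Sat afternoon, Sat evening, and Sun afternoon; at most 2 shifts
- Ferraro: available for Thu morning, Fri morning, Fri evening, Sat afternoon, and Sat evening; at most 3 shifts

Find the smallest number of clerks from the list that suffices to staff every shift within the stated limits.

13 slots to fill and no one can take more than 3, so at least ⌈13/3⌉ = 5 clerks are needed.
Any 5 clerks together have capacity at most 3+3+2+2+2 = 12 < 13 slots, so 5 can never suffice.
Marcus, Kapoor, Huang, Vasquez, Ivanova, and Cho alone can cover everything: Thu morning→Ivanova+Cho, Thu afternoon→Marcus, Thu evening→Vasquez+Cho, Fri morning→Huang, Fri afternoon→Marcus, Fri evening→Kapoor, Sat morning→Ivanova, Sat afternoon→Huang, Sat evening→Vasquez, Sun morning→Marcus, Sun afternoon→Kapoor.

6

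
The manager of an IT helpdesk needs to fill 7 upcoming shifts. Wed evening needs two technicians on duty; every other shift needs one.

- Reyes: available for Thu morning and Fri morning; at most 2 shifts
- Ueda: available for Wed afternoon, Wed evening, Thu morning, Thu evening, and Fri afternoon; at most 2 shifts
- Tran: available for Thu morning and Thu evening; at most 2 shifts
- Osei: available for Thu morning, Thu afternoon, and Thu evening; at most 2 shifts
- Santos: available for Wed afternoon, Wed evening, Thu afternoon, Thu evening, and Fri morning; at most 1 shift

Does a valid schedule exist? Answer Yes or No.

No

Total capacity is 9 and 8 slots are needed, so capacity alone doesn't rule it out.
Shifts {Wed afternoon, Wed evening, Fri afternoon} need 4 worker-slots in total, but the technicians available for any of those shifts (Ueda and Santos) can supply at most 3 among them. So no valid schedule exists.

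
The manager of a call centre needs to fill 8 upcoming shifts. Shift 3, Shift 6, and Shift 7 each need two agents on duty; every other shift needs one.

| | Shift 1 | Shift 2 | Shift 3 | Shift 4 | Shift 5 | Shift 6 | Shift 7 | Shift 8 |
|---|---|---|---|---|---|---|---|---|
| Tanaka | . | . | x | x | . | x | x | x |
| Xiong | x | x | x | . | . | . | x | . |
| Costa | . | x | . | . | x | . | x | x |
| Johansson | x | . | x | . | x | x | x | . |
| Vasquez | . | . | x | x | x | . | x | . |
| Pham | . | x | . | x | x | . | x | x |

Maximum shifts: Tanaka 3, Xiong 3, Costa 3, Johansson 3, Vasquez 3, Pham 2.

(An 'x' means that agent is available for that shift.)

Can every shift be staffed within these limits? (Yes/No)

Yes

Shift 6 can only be covered by Tanaka and Johansson, so that assignment is forced.
One valid schedule: Shift 1→Xiong, Shift 2→Xiong, Shift 3→Xiong+Johansson, Shift 4→Tanaka, Shift 5→Costa, Shift 6→Tanaka+Johansson, Shift 7→Costa+Johansson, Shift 8→Tanaka.
Loads: Tanaka 3/3, Xiong 3/3, Costa 2/3, Johansson 3/3, Vasquez 0/3, Pham 0/2 — all within limits.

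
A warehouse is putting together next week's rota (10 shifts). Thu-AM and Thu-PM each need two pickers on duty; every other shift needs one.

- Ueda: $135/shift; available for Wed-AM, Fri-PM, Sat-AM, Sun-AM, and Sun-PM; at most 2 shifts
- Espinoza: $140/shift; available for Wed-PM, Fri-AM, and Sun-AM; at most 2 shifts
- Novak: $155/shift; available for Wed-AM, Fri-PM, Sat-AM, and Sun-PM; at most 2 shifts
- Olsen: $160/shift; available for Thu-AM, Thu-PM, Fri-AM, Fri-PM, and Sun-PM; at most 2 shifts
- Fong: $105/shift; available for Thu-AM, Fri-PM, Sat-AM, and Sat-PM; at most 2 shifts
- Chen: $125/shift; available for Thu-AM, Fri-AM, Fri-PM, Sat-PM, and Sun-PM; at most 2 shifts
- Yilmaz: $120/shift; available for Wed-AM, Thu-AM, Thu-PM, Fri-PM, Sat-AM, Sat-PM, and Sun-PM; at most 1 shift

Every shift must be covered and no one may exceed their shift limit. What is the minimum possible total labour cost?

Wed-PM can only be covered by Espinoza, so that assignment is forced.
Thu-PM can only be covered by Olsen and Yilmaz, so that assignment is forced.
Picking the cheapest available picker for each shift independently would cost $1460, but that ignores the shift limits.
An optimal schedule: Wed-AM→Ueda, Wed-PM→Espinoza, Thu-AM→Fong+Chen, Thu-PM→Yilmaz+Olsen, Fri-AM→Espinoza, Fri-PM→Novak, Sat-AM→Novak, Sat-PM→Fong, Sun-AM→Ueda, Sun-PM→Chen.
Total: 135 + 140 + 105 + 125 + 120 + 160 + 140 + 155 + 155 + 105 + 135 + 125 = $1600.

$1600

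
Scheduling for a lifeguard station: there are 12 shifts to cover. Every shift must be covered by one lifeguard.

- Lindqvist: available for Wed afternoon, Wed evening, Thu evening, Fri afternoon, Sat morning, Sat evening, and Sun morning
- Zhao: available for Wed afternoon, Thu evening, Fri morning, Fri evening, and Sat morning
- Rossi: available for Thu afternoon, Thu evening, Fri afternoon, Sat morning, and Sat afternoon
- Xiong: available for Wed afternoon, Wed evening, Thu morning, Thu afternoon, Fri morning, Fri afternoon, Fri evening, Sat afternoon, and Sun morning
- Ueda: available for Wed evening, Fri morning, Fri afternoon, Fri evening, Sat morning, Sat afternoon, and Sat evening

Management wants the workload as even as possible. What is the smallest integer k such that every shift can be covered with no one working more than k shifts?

3

With 5 lifeguards and 12 worker-slots to fill, someone must work at least ⌈12/5⌉ = 3 shifts, so k ≥ 3.
k = 3 works: Wed afternoon→Lindqvist, Wed evening→Xiong, Thu morning→Xiong, Thu afternoon→Rossi, Thu evening→Zhao, Fri morning→Zhao, Fri afternoon→Rossi, Fri evening→Zhao, Sat morning→Ueda, Sat afternoon→Rossi, Sat evening→Lindqvist, Sun morning→Lindqvist.
Loads: Lindqvist 3, Zhao 3, Rossi 3, Xiong 2, Ueda 1 — all ≤ 3.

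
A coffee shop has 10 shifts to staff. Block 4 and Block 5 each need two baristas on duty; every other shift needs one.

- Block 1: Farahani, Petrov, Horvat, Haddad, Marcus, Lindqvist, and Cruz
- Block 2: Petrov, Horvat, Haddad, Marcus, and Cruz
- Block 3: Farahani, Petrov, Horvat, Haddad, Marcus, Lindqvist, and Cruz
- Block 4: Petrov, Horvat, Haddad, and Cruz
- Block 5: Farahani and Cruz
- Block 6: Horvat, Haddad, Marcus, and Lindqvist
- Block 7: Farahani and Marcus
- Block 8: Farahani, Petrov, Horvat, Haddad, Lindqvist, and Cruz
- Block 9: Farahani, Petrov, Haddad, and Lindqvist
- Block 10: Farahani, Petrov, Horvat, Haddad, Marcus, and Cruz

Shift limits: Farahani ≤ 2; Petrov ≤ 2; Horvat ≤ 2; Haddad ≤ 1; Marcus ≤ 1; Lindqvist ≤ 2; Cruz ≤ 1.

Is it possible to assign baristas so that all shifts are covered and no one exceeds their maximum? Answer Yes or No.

No

Total capacity is 2+2+2+1+1+2+1 = 11 but 12 worker-slots are needed — infeasible.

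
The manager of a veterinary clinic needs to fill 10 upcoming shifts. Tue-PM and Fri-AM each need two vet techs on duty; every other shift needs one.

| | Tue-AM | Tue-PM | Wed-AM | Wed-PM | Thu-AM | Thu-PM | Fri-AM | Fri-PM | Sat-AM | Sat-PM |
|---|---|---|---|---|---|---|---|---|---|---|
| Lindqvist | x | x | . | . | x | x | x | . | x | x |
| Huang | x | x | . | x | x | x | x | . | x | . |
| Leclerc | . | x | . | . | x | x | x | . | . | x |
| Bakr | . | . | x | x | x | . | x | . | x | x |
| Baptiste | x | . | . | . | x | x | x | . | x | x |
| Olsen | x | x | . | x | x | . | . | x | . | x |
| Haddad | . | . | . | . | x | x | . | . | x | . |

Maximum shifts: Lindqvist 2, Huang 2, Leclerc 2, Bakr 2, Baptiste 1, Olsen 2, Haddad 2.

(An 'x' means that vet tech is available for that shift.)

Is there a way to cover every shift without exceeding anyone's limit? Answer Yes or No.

Wed-AM can only be covered by Bakr, so that assignment is forced.
Fri-PM can only be covered by Olsen, so that assignment is forced.
One valid schedule: Tue-AM→Lindqvist, Tue-PM→Leclerc+Olsen, Wed-AM→Bakr, Wed-PM→Huang, Thu-AM→Haddad, Thu-PM→Lindqvist, Fri-AM→Bakr+Baptiste, Fri-PM→Olsen, Sat-AM→Huang, Sat-PM→Leclerc.
Loads: Lindqvist 2/2, Huang 2/2, Leclerc 2/2, Bakr 2/2, Baptiste 1/1, Olsen 2/2, Haddad 1/2 — all within limits.

Yes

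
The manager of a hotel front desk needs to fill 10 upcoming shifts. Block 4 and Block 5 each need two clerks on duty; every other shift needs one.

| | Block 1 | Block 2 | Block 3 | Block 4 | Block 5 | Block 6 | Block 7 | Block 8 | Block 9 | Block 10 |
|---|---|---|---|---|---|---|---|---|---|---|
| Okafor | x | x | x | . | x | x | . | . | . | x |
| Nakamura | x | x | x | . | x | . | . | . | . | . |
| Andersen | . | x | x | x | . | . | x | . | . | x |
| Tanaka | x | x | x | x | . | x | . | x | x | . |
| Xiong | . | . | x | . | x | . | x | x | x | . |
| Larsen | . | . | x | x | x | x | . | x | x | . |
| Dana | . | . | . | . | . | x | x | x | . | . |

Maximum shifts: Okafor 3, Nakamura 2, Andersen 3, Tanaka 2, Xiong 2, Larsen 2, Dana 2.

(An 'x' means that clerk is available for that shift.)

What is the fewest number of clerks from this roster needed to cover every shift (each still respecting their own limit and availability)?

12 slots to fill and no one can take more than 3, so at least ⌈12/3⌉ = 4 clerks are needed.
Any 4 clerks together have capacity at most 3+3+2+2 = 10 < 12 slots, so 4 can never suffice.
Okafor, Nakamura, Andersen, Tanaka, and Xiong alone can cover everything: Block 1→Okafor, Block 2→Nakamura, Block 3→Andersen, Block 4→Andersen+Tanaka, Block 5→Nakamura+Xiong, Block 6→Okafor, Block 7→Andersen, Block 8→Tanaka, Block 9→Xiong, Block 10→Okafor.

5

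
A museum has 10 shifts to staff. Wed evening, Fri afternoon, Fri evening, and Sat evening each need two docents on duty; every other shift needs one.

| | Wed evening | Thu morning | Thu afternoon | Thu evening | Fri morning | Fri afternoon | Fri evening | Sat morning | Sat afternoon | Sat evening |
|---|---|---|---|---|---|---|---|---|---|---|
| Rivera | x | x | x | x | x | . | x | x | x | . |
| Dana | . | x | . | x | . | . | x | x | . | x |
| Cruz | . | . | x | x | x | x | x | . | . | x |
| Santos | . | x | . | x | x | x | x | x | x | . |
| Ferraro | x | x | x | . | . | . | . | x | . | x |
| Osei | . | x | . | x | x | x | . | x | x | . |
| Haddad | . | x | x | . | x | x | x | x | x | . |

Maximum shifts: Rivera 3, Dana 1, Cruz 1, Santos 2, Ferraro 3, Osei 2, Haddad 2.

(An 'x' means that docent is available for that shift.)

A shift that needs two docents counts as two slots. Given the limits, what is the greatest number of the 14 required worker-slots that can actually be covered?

Total capacity across all docents is 3+1+1+2+3+2+2 = 14, and 14 slots are needed, so at most 14 can be filled.
An assignment achieving 14: Wed evening→Rivera+Ferraro, Thu morning→Ferraro, Thu afternoon→Rivera, Thu evening→Osei, Fri morning→Haddad, Fri afternoon→Santos+Osei, Fri evening→Santos+Haddad, Sat morning→Ferraro, Sat afternoon→Rivera, Sat evening→Dana+Cruz.
Loads: Rivera 3/3, Dana 1/1, Cruz 1/1, Santos 2/2, Ferraro 3/3, Osei 2/2, Haddad 2/2.

14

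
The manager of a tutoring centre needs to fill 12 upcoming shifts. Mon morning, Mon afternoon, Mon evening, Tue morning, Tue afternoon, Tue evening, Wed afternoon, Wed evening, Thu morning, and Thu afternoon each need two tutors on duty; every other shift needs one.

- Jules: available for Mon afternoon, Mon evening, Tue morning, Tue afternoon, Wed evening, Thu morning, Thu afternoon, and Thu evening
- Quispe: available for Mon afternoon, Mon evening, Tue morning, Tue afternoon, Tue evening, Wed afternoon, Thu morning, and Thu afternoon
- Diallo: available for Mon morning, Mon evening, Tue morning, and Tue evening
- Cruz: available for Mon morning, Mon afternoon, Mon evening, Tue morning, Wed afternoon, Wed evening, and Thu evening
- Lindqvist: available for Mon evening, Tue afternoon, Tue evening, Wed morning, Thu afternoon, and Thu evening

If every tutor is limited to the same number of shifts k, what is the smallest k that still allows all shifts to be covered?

5

With 5 tutors and 22 worker-slots to fill, someone must work at least ⌈22/5⌉ = 5 shifts, so k ≥ 5.
k = 5 works: Mon morning→Diallo+Cruz, Mon afternoon→Jules+Quispe, Mon evening→Diallo+Lindqvist, Tue morning→Diallo+Cruz, Tue afternoon→Jules+Quispe, Tue evening→Quispe+Diallo, Wed morning→Lindqvist, Wed afternoon→Quispe+Cruz, Wed evening→Jules+Cruz, Thu morning→Jules+Quispe, Thu afternoon→Jules+Lindqvist, Thu evening→Cruz.
Loads: Jules 5, Quispe 5, Diallo 4, Cruz 5, Lindqvist 3 — all ≤ 5.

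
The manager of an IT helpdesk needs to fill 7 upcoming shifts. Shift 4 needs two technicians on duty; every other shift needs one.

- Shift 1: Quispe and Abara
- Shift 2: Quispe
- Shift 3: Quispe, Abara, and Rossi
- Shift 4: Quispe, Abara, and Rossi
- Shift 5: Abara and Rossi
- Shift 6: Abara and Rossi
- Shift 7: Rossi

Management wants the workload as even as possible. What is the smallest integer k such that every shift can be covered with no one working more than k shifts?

With 3 technicians and 8 worker-slots to fill, someone must work at least ⌈8/3⌉ = 3 shifts, so k ≥ 3.
k = 3 works: Shift 1→Quispe, Shift 2→Quispe, Shift 3→Quispe, Shift 4→Abara+Rossi, Shift 5→Abara, Shift 6→Abara, Shift 7→Rossi.
Loads: Quispe 3, Abara 3, Rossi 2 — all ≤ 3.

3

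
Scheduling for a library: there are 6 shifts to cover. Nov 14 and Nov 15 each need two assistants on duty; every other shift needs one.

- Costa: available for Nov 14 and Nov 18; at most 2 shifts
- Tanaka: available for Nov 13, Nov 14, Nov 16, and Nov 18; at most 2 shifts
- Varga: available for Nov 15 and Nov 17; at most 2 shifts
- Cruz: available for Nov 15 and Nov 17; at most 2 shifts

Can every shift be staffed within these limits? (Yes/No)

No

Total capacity is 8 and 8 slots are needed, so capacity alone doesn't rule it out.
Shifts {Nov 13, Nov 14, Nov 16} need 4 worker-slots in total, but the assistants available for any of those shifts (Costa and Tanaka) can supply at most 3 among them. So no valid schedule exists.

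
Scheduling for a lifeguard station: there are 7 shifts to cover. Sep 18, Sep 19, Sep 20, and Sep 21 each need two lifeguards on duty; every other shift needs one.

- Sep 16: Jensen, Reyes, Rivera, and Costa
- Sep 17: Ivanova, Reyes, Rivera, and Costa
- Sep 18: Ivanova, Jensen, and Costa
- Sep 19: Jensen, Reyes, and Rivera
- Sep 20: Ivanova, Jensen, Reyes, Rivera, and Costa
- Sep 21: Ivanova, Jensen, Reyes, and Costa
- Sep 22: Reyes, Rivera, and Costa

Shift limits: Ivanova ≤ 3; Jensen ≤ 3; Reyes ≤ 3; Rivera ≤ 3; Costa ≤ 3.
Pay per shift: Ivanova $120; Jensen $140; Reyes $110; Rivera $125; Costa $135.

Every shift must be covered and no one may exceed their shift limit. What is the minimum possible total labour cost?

$1335

Picking the cheapest available lifeguard for each shift independently would cost $1280, but that ignores the shift limits.
An optimal schedule: Sep 16→Reyes, Sep 17→Rivera, Sep 18→Ivanova+Costa, Sep 19→Reyes+Rivera, Sep 20→Ivanova+Rivera, Sep 21→Ivanova+Costa, Sep 22→Reyes.
Total: 110 + 125 + 120 + 135 + 110 + 125 + 120 + 125 + 120 + 135 + 110 = $1335.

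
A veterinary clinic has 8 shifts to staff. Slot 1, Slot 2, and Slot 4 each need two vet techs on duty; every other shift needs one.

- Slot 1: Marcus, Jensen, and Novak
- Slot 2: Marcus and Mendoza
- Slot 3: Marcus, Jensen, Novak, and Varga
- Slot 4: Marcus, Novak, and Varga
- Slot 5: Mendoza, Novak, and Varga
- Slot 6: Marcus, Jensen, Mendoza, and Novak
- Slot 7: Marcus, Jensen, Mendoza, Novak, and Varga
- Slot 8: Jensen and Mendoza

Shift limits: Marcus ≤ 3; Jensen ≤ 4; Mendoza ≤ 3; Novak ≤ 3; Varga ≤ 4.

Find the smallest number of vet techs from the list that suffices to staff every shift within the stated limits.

11 slots to fill and no one can take more than 4, so at least ⌈11/4⌉ = 3 vet techs are needed.
No set of 3 vet techs can cover every shift (each such set leaves at least one shift with no one available or exceeds a cap).
Marcus, Jensen, Mendoza, and Novak alone can cover everything: Slot 1→Marcus+Jensen, Slot 2→Marcus+Mendoza, Slot 3→Jensen, Slot 4→Marcus+Novak, Slot 5→Mendoza, Slot 6→Jensen, Slot 7→Mendoza, Slot 8→Jensen.

4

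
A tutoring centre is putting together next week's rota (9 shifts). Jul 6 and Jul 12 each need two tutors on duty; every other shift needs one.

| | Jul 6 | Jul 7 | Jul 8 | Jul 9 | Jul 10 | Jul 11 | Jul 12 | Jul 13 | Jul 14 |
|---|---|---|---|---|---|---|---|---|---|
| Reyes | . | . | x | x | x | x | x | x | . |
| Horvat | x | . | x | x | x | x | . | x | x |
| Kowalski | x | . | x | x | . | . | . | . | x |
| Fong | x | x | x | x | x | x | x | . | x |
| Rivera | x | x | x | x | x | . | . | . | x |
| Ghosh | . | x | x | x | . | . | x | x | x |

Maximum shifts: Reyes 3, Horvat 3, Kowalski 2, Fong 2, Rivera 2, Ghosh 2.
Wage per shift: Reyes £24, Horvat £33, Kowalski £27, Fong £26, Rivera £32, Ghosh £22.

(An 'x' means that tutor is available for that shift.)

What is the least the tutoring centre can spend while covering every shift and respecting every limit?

£286

Picking the cheapest available tutor for each shift independently would cost £257, but that ignores the shift limits.
An optimal schedule: Jul 6→Kowalski+Rivera, Jul 7→Ghosh, Jul 8→Kowalski, Jul 9→Rivera, Jul 10→Fong, Jul 11→Reyes, Jul 12→Ghosh+Reyes, Jul 13→Reyes, Jul 14→Fong.
Total: 27 + 32 + 22 + 27 + 32 + 26 + 24 + 22 + 24 + 24 + 26 = £286.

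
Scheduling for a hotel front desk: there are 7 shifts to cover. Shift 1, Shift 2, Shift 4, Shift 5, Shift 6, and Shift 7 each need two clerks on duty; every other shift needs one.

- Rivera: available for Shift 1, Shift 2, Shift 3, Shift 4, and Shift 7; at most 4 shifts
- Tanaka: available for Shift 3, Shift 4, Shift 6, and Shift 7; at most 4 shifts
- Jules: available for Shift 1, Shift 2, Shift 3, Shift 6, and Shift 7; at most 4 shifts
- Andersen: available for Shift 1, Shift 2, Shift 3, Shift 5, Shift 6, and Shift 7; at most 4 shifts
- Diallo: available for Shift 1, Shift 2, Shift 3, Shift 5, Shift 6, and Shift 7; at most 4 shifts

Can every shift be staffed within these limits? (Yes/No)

Shift 4 can only be covered by Rivera and Tanaka, so that assignment is forced.
Shift 5 can only be covered by Andersen and Diallo, so that assignment is forced.
One valid schedule: Shift 1→Rivera+Jules, Shift 2→Rivera+Jules, Shift 3→Rivera, Shift 4→Rivera+Tanaka, Shift 5→Andersen+Diallo, Shift 6→Tanaka+Jules, Shift 7→Tanaka+Jules.
Loads: Rivera 4/4, Tanaka 3/4, Jules 4/4, Andersen 1/4, Diallo 1/4 — all within limits.

Yes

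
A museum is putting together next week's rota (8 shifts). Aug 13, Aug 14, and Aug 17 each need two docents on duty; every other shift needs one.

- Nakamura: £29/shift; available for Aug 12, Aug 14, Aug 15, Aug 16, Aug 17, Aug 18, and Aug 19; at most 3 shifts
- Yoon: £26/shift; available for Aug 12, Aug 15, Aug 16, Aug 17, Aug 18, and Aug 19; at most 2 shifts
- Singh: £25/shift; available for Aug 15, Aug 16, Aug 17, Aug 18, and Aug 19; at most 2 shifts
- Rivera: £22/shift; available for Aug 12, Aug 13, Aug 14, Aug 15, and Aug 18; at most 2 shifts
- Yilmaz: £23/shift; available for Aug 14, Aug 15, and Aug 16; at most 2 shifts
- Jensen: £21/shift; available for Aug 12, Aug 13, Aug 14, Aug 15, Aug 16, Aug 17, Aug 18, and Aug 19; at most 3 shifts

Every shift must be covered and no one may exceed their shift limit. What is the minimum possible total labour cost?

Aug 13 can only be covered by Rivera and Jensen, so that assignment is forced.
Picking the cheapest available docent for each shift independently would cost £237, but that ignores the shift limits.
An optimal schedule: Aug 12→Jensen, Aug 13→Jensen+Rivera, Aug 14→Rivera+Yilmaz, Aug 15→Yoon, Aug 16→Yilmaz, Aug 17→Singh+Yoon, Aug 18→Singh, Aug 19→Jensen.
Total: 21 + 21 + 22 + 22 + 23 + 26 + 23 + 25 + 26 + 25 + 21 = £255.

£255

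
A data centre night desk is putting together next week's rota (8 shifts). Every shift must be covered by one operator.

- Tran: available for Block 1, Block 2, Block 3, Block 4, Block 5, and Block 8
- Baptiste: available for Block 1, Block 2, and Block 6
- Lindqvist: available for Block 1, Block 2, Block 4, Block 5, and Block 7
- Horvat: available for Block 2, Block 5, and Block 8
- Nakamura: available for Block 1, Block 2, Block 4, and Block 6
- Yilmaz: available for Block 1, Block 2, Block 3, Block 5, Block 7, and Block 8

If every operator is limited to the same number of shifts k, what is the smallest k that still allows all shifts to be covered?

2

With 6 operators and 8 worker-slots to fill, someone must work at least ⌈8/6⌉ = 2 shifts, so k ≥ 2.
k = 2 works: Block 1→Baptiste, Block 2→Horvat, Block 3→Tran, Block 4→Tran, Block 5→Lindqvist, Block 6→Baptiste, Block 7→Lindqvist, Block 8→Horvat.
Loads: Tran 2, Baptiste 2, Lindqvist 2, Horvat 2, Nakamura 0, Yilmaz 0 — all ≤ 2.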